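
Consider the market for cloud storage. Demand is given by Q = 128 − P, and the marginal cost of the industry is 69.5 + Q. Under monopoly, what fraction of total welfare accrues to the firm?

PS/TS = 0.75

Inverting demand: P = 128 − Q.
A monopolist chooses Q where MR = MC. MR = 128 − 2Q; setting this equal to 69.5 + Q gives Q = 19.5 and P = 108.5.
CS = ½·(128 − 108.5)·19.5 = 190.125.
PS = P·Q − VC(Q) = 108.5·19.5 − (69.5·19.5 + ½·1·19.5²) = 570.375.
Share captured = PS/TS = 570.375/760.5 = 0.75.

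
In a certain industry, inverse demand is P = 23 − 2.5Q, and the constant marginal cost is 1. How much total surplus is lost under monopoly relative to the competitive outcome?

Perfect competition: P = MC = 1, so 23 − 2.5Q = 1 and Q = 8.8.
A monopolist chooses Q where MR = MC. MR = 23 − 5Q; setting this equal to 1 gives Q = 4.4 and P = 12.
DWL is the triangle between Q = 4.4 and Q = 8.8: ½·(8.8 − 4.4)·(12 − 1) = 24.2.

DWL = 24.2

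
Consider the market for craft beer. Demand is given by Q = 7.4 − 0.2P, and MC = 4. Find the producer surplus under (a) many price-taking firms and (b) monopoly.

Competition: PS = 0; Monopoly: PS = 54.45

Inverting demand: P = 37 − 5Q.
Perfect competition: P = MC = 4, so 37 − 5Q = 4 and Q = 6.6.
PS = (4 − 4)·6.6 = 0.
Monopoly sets MR = MC: 37 − 10Q = 4 ⇒ Q = 3.3, P = 37 − 5·3.3 = 20.5.
PS = (20.5 − 4)·3.3 = 54.45.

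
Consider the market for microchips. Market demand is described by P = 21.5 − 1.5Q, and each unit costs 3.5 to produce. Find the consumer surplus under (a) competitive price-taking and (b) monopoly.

Competition: CS = 108; Monopoly: CS = 27

Competitive firms price at marginal cost: P = 3.5, giving Q = 12.
CS = ½·(21.5 − 3.5)·12 = 108.
A monopolist chooses Q where MR = MC. MR = 21.5 − 3Q; setting this equal to 3.5 gives Q = 6 and P = 12.5.
CS = ½·(21.5 − 12.5)·6 = 27.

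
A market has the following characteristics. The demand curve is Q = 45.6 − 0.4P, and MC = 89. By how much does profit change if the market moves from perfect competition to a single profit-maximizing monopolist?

Inverting demand: P = 114 − 2.5Q.
Perfect competition: P = MC = 89, so 114 − 2.5Q = 89 and Q = 10.
Profit = (89 − 89)·10 = 0.
A monopolist chooses Q where MR = MC. MR = 114 − 5Q; setting this equal to 89 gives Q = 5 and P = 101.5.
Profit = (101.5 − 89)·5 = 62.5.
Change in profit: 62.5 − 0 = 62.5.

π rises by 62.5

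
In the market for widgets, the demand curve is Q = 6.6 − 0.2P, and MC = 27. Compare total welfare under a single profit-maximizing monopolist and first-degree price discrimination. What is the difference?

Total welfare rises by 0.9

Inverting demand: P = 33 − 5Q.
The monopolist equates marginal revenue to marginal cost: 33 − 10Q = 27, so Q = 0.6. From demand, P = 30.
CS = ½·(33 − 30)·0.6 = 0.9; PS = (30 − 27)·0.6 = 1.8; TS = 2.7.
Under first-degree price discrimination the firm charges each unit its demand price and produces up to where P = MC, i.e. Q = 1.2. Consumer surplus is zero; producer surplus equals total surplus.
TS = 3.6 (equal to competitive TS).
Change in total welfare: 3.6 − 2.7 = 0.9.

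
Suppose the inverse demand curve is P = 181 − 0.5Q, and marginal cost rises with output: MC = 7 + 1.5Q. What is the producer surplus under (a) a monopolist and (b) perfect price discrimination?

Monopoly: PS = 6055.2; Perfect PD: PS = 7569

The monopolist equates marginal revenue to marginal cost: 181 − Q = 7 + 1.5Q, so Q = 69.6. From demand, P = 146.2.
PS = P·Q − VC(Q) = 146.2·69.6 − (7·69.6 + ½·1.5·69.6²) = 6055.2.
A perfectly discriminating monopolist sells every unit with P(Q) ≥ MC(Q), so output equals the competitive quantity Q = 87. Each buyer pays their reservation price, so CS = 0 and the firm captures all surplus.
PS = ½·(181 − 7)·87 = 7569.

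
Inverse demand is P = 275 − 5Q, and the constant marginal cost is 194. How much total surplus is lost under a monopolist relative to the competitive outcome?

Under competition P = MC = 194, so Q = (275 − 194)/5 = 16.2.
A monopolist chooses Q where MR = MC. MR = 275 − 10Q; setting this equal to 194 gives Q = 8.1 and P = 234.5.
DWL is the triangle between Q = 8.1 and Q = 16.2: ½·(16.2 − 8.1)·(234.5 − 194) = 164.025.

DWL = 164.025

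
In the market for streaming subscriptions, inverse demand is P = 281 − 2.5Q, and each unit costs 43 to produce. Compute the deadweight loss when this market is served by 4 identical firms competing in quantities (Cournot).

Under competition P = MC = 43, so Q = (281 − 43)/2.5 = 95.2.
In a 4-firm Cournot equilibrium, symmetry and the first-order condition give q = (281 − 43)/(12.5) = 19.04. So Q = 76.16 and P = 90.6.
DWL is the triangle between Q = 76.16 and Q = 95.2: ½·(95.2 − 76.16)·(90.6 − 43) = 453.152.

DWL = 453.152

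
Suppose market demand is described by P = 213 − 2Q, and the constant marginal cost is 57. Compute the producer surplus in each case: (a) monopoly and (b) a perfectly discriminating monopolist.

The monopolist equates marginal revenue to marginal cost: 213 − 4Q = 57, so Q = 39. From demand, P = 135.
PS = (135 − 57)·39 = 3042.
A perfectly discriminating monopolist sells every unit with P(Q) ≥ MC(Q), so output equals the competitive quantity Q = 78. Each buyer pays their reservation price, so CS = 0 and the firm captures all surplus.
PS = ½·(213 − 57)·78 = 6084.

Monopoly: PS = 3042; Perfect PD: PS = 6084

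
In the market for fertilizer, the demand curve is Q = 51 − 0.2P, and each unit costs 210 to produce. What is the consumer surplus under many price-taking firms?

Inverting demand: P = 255 − 5Q.
Perfect competition: P = MC = 210, so 255 − 5Q = 210 and Q = 9.
CS = ½·(255 − 210)·9 = 202.5.

CS = 202.5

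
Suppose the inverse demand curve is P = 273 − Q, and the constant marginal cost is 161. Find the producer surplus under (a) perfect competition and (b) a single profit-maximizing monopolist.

Under competition P = MC = 161, so Q = (273 − 161)/1 = 112.
PS = (161 − 161)·112 = 0.
A monopolist chooses Q where MR = MC. MR = 273 − 2Q; setting this equal to 161 gives Q = 56 and P = 217.
PS = (217 − 161)·56 = 3136.

Competition: PS = 0; Monopoly: PS = 3136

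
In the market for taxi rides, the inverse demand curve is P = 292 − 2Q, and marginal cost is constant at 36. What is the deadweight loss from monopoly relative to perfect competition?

Competitive firms price at marginal cost: P = 36, giving Q = 128.
A monopolist chooses Q where MR = MC. MR = 292 − 4Q; setting this equal to 36 gives Q = 64 and P = 164.
DWL is the triangle between Q = 64 and Q = 128: ½·(128 − 64)·(164 − 36) = 4096.

DWL = 4096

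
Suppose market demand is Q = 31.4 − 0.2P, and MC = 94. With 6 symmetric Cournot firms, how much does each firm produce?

q_i = 1.8

Inverting demand: P = 157 − 5Q.
In a 6-firm Cournot equilibrium, symmetry and the first-order condition give q = (157 − 94)/(35) = 1.8. So Q = 10.8 and P = 103.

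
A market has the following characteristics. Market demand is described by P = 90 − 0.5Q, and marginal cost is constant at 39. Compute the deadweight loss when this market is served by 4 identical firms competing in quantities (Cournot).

Perfect competition: P = MC = 39, so 90 − 0.5Q = 39 and Q = 102.
With 4 symmetric Cournot firms, each firm's FOC gives 90 − 2.5q = 39, so q = 20.4, Q = 4·20.4 = 81.6, and P = 49.2.
DWL is the triangle between Q = 81.6 and Q = 102: ½·(102 − 81.6)·(49.2 − 39) = 104.04.

DWL = 104.04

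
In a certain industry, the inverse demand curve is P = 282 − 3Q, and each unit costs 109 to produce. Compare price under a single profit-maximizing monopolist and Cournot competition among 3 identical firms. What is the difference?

P falls by 43.25

A monopolist chooses Q where MR = MC. MR = 282 − 6Q; setting this equal to 109 gives Q = 173/6 and P = 195.5.
In a 3-firm Cournot equilibrium, symmetry and the first-order condition give q = (282 − 109)/(12) = 173/12. So Q = 43.25 and P = 152.25.
Change in price: 152.25 − 195.5 = −43.25.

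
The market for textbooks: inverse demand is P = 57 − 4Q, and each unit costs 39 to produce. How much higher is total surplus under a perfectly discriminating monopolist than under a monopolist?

Monopoly sets MR = MC: 57 − 8Q = 39 ⇒ Q = 2.25, P = 57 − 4·2.25 = 48.
CS = ½·(57 − 48)·2.25 = 10.125; PS = (48 − 39)·2.25 = 20.25; TS = 30.375.
With perfect price discrimination, output is the efficient level Q = 4.5 (where demand meets MC), but every buyer pays their willingness to pay: CS = 0 and PS = total surplus.
TS = 40.5 (equal to competitive TS).
Change in total surplus: 40.5 − 30.375 = 10.125.

Total surplus rises by 10.125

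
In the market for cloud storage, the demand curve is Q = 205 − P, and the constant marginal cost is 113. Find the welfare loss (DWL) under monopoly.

Inverting demand: P = 205 − Q.
Perfect competition: P = MC = 113, so 205 − Q = 113 and Q = 92.
Monopoly sets MR = MC: 205 − 2Q = 113 ⇒ Q = 46, P = 205 − 46 = 159.
DWL is the triangle between Q = 46 and Q = 92: ½·(92 − 46)·(159 − 113) = 1058.

DWL = 1058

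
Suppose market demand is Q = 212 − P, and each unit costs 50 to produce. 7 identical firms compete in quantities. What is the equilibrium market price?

P = 70.25

Inverting demand: P = 212 − Q.
With 7 symmetric Cournot firms, each firm's FOC gives 212 − 8q = 50, so q = 20.25, Q = 7·20.25 = 141.75, and P = 70.25.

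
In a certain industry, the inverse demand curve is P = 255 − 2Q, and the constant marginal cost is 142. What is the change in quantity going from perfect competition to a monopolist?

Competitive firms price at marginal cost: P = 142, giving Q = 56.5.
Monopoly sets MR = MC: 255 − 4Q = 142 ⇒ Q = 28.25, P = 255 − 2·28.25 = 198.5.
Change in quantity: 28.25 − 56.5 = −28.25.

Quantity falls by 28.25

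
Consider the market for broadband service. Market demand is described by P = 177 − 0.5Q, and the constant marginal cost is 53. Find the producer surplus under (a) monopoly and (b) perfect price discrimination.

Monopoly: PS = 7688; Perfect PD: PS = 15376

Monopoly sets MR = MC: 177 − Q = 53 ⇒ Q = 124, P = 177 − 0.5·124 = 115.
PS = (115 − 53)·124 = 7688.
A perfectly discriminating monopolist sells every unit with P(Q) ≥ MC(Q), so output equals the competitive quantity Q = 248. Each buyer pays their reservation price, so CS = 0 and the firm captures all surplus.
PS = ½·(177 − 53)·248 = 15376.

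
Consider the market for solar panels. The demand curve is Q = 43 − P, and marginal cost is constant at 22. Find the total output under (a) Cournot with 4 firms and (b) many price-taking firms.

Inverting demand: P = 43 − Q.
In a 4-firm Cournot equilibrium, symmetry and the first-order condition give q = (43 − 22)/(5) = 4.2. So Q = 16.8 and P = 26.2.
Competitive firms price at marginal cost: P = 22, giving Q = 21.

Cournot: Q = 16.8; Competition: Q = 21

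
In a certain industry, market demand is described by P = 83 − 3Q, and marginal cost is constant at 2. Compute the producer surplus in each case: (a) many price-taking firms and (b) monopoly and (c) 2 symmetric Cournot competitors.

Competition: PS = 0; Monopoly: PS = 546.75; Cournot: PS = 486

Perfect competition: P = MC = 2, so 83 − 3Q = 2 and Q = 27.
PS = (2 − 2)·27 = 0.
Monopoly sets MR = MC: 83 − 6Q = 2 ⇒ Q = 13.5, P = 83 − 3·13.5 = 42.5.
PS = (42.5 − 2)·13.5 = 546.75.
Cournot with 2 identical firms: the symmetric best-response condition is 83 − 9q = 2. Each firm produces q = 9, total output Q = 18, price P = 29.
PS = (29 − 2)·18 = 486.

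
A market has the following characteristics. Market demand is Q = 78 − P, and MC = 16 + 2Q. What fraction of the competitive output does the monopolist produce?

Q_m/Q_c = 0.75

Inverting demand: P = 78 − Q.
The monopolist equates marginal revenue to marginal cost: 78 − 2Q = 16 + 2Q, so Q = 15.5. From demand, P = 62.5.
Under competition P = MC: 78 − Q = 16 + 2Q ⇒ Q = 62/3, P = 172/3.
Ratio Q_m/Q_c = 15.5/(62/3) = 0.75.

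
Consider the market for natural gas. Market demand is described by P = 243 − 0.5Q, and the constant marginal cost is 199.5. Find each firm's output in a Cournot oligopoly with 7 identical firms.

With 7 symmetric Cournot firms, each firm's FOC gives 243 − 4q = 199.5, so q = 10.875, Q = 7·10.875 = 76.125, and P = 3279/16.

q_i = 10.875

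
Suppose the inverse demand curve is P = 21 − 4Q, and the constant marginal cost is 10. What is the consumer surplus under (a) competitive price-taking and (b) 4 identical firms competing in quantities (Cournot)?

Competition: CS = 15.125; Cournot: CS = 9.68

Competitive firms price at marginal cost: P = 10, giving Q = 2.75.
CS = ½·(21 − 10)·2.75 = 15.125.
Cournot with 4 identical firms: the symmetric best-response condition is 21 − 20q = 10. Each firm produces q = 0.55, total output Q = 2.2, price P = 12.2.
CS = ½·(21 − 12.2)·2.2 = 9.68.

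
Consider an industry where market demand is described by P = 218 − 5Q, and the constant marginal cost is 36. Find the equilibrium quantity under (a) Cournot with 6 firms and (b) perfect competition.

Cournot with 6 identical firms: the symmetric best-response condition is 218 − 35q = 36. Each firm produces q = 5.2, total output Q = 31.2, price P = 62.
Competitive firms price at marginal cost: P = 36, giving Q = 36.4.

Cournot: Q = 31.2; Competition: Q = 36.4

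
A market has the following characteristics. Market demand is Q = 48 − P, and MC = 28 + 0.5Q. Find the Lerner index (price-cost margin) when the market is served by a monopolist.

Lerner index = 0.2

Inverting demand: P = 48 − Q.
Monopoly sets MR = MC: 48 − 2Q = 28 + 0.5Q ⇒ Q = 8, P = 48 − 8 = 40.
Lerner index = (P − MC)/P = (40 − 32)/40 = 0.2.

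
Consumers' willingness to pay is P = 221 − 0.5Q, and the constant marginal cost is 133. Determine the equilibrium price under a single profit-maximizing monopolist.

Monopoly sets MR = MC: 221 − Q = 133 ⇒ Q = 88, P = 221 − 0.5·88 = 177.

P = 177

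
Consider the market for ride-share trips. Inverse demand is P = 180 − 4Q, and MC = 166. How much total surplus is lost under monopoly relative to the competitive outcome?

Competitive firms price at marginal cost: P = 166, giving Q = 3.5.
The monopolist equates marginal revenue to marginal cost: 180 − 8Q = 166, so Q = 1.75. From demand, P = 173.
DWL is the triangle between Q = 1.75 and Q = 3.5: ½·(3.5 − 1.75)·(173 − 166) = 6.125.

DWL = 6.125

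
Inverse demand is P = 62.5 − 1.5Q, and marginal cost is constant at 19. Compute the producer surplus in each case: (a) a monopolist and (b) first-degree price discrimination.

Monopoly: PS = 315.375; Perfect PD: PS = 630.75

A monopolist chooses Q where MR = MC. MR = 62.5 − 3Q; setting this equal to 19 gives Q = 14.5 and P = 40.75.
PS = (40.75 − 19)·14.5 = 315.375.
A perfectly discriminating monopolist sells every unit with P(Q) ≥ MC(Q), so output equals the competitive quantity Q = 29. Each buyer pays their reservation price, so CS = 0 and the firm captures all surplus.
PS = ½·(62.5 − 19)·29 = 630.75.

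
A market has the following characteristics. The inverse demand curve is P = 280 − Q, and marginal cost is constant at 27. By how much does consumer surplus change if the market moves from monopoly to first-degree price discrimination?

Consumer surplus falls by 8001.125

The monopolist equates marginal revenue to marginal cost: 280 − 2Q = 27, so Q = 126.5. From demand, P = 153.5.
CS = ½·(280 − 153.5)·126.5 = 8001.125.
A perfectly discriminating monopolist sells every unit with P(Q) ≥ MC(Q), so output equals the competitive quantity Q = 253. Each buyer pays their reservation price, so CS = 0 and the firm captures all surplus.
CS = 0.
Change in consumer surplus: 0 − 8001.125 = −8001.125.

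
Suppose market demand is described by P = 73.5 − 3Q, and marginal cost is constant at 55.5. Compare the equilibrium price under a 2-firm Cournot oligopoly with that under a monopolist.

Cournot: P = 61.5; Monopoly: P = 64.5

In a 2-firm Cournot equilibrium, symmetry and the first-order condition give q = (73.5 − 55.5)/(9) = 2. So Q = 4 and P = 61.5.
A monopolist chooses Q where MR = MC. MR = 73.5 − 6Q; setting this equal to 55.5 gives Q = 3 and P = 64.5.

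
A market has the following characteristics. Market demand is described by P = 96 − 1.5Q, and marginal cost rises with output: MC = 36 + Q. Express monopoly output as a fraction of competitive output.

Q_m/Q_c = 0.625

The monopolist equates marginal revenue to marginal cost: 96 − 3Q = 36 + Q, so Q = 15. From demand, P = 73.5.
Competitive equilibrium sets price equal to marginal cost: 96 − 1.5Q = 36 + Q, so Q = 24 and P = 60.
Ratio Q_m/Q_c = 15/24 = 0.625.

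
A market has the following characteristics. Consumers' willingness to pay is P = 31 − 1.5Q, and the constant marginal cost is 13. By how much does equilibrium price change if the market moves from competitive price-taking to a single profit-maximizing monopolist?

Perfect competition: P = MC = 13, so 31 − 1.5Q = 13 and Q = 12.
A monopolist chooses Q where MR = MC. MR = 31 − 3Q; setting this equal to 13 gives Q = 6 and P = 22.
Change in equilibrium price: 22 − 13 = 9.

Equilibrium price rises by 9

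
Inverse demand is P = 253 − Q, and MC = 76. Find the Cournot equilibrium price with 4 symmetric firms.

With 4 symmetric Cournot firms, each firm's FOC gives 253 − 5q = 76, so q = 35.4, Q = 4·35.4 = 141.6, and P = 111.4.

P = 111.4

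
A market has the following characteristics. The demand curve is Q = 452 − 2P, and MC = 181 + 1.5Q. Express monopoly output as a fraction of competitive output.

Inverting demand: P = 226 − 0.5Q.
A monopolist chooses Q where MR = MC. MR = 226 − Q; setting this equal to 181 + 1.5Q gives Q = 18 and P = 217.
Competitive equilibrium sets price equal to marginal cost: 226 − 0.5Q = 181 + 1.5Q, so Q = 22.5 and P = 214.75.
Ratio Q_m/Q_c = 18/22.5 = 0.8.

Q_m/Q_c = 0.8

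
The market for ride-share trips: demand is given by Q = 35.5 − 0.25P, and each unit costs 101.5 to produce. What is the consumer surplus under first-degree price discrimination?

Inverting demand: P = 142 − 4Q.
With perfect price discrimination, output is the efficient level Q = 10.125 (where demand meets MC), but every buyer pays their willingness to pay: CS = 0 and PS = total surplus.
CS = 0.

CS = 0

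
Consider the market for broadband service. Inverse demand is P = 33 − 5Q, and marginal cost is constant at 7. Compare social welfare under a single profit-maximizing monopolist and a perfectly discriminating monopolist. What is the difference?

The monopolist equates marginal revenue to marginal cost: 33 − 10Q = 7, so Q = 2.6. From demand, P = 20.
CS = ½·(33 − 20)·2.6 = 16.9; PS = (20 − 7)·2.6 = 33.8; TS = 50.7.
With perfect price discrimination, output is the efficient level Q = 5.2 (where demand meets MC), but every buyer pays their willingness to pay: CS = 0 and PS = total surplus.
TS = 67.6 (equal to competitive TS).
Change in social welfare: 67.6 − 50.7 = 16.9.

Social welfare rises by 16.9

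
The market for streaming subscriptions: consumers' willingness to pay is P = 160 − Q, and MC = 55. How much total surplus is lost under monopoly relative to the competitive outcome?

Competitive firms price at marginal cost: P = 55, giving Q = 105.
A monopolist chooses Q where MR = MC. MR = 160 − 2Q; setting this equal to 55 gives Q = 52.5 and P = 107.5.
DWL is the triangle between Q = 52.5 and Q = 105: ½·(105 − 52.5)·(107.5 − 55) = 1378.125.

DWL = 1378.125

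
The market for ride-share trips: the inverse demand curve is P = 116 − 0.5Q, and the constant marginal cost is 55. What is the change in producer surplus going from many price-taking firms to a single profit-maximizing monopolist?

Producer surplus rises by 1860.5

Under competition P = MC = 55, so Q = (116 − 55)/0.5 = 122.
PS = (55 − 55)·122 = 0.
Monopoly sets MR = MC: 116 − Q = 55 ⇒ Q = 61, P = 116 − 0.5·61 = 85.5.
PS = (85.5 − 55)·61 = 1860.5.
Change in producer surplus: 1860.5 − 0 = 1860.5.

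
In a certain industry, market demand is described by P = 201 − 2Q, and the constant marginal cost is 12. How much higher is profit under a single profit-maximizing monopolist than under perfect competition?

Competitive firms price at marginal cost: P = 12, giving Q = 94.5.
Profit = (12 − 12)·94.5 = 0.
The monopolist equates marginal revenue to marginal cost: 201 − 4Q = 12, so Q = 47.25. From demand, P = 106.5.
Profit = (106.5 − 12)·47.25 = 4465.125.
Change in profit: 4465.125 − 0 = 4465.125.

π rises by 4465.125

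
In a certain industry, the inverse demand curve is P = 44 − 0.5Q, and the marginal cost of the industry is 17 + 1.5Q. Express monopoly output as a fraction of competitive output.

Monopoly sets MR = MC: 44 − Q = 17 + 1.5Q ⇒ Q = 10.8, P = 44 − 0.5·10.8 = 38.6.
Competitive equilibrium sets price equal to marginal cost: 44 − 0.5Q = 17 + 1.5Q, so Q = 13.5 and P = 37.25.
Ratio Q_m/Q_c = 10.8/13.5 = 0.8.

Q_m/Q_c = 0.8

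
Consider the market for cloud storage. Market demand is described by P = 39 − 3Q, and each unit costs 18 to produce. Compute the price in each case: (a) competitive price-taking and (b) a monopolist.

Competition: P = 18; Monopoly: P = 28.5

Perfect competition: P = MC = 18, so 39 − 3Q = 18 and Q = 7.
A monopolist chooses Q where MR = MC. MR = 39 − 6Q; setting this equal to 18 gives Q = 3.5 and P = 28.5.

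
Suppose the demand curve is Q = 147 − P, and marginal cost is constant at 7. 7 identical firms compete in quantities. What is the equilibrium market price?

P = 24.5

Inverting demand: P = 147 − Q.
In a 7-firm Cournot equilibrium, symmetry and the first-order condition give q = (147 − 7)/(8) = 17.5. So Q = 122.5 and P = 24.5.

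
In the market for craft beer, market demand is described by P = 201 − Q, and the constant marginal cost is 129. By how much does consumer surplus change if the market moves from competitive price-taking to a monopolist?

Perfect competition: P = MC = 129, so 201 − Q = 129 and Q = 72.
CS = ½·(201 − 129)·72 = 2592.
The monopolist equates marginal revenue to marginal cost: 201 − 2Q = 129, so Q = 36. From demand, P = 165.
CS = ½·(201 − 165)·36 = 648.
Change in consumer surplus: 648 − 2592 = −1944.

Consumer surplus falls by 1944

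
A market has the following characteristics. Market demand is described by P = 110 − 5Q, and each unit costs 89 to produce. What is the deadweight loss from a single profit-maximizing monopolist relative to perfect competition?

Competitive firms price at marginal cost: P = 89, giving Q = 4.2.
The monopolist equates marginal revenue to marginal cost: 110 − 10Q = 89, so Q = 2.1. From demand, P = 99.5.
DWL is the triangle between Q = 2.1 and Q = 4.2: ½·(4.2 − 2.1)·(99.5 − 89) = 11.025.

DWL = 11.025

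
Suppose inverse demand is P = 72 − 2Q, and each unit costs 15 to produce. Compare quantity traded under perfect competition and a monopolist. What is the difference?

Q falls by 14.25

Under competition P = MC = 15, so Q = (72 − 15)/2 = 28.5.
The monopolist equates marginal revenue to marginal cost: 72 − 4Q = 15, so Q = 14.25. From demand, P = 43.5.
Change in quantity traded: 14.25 − 28.5 = −14.25.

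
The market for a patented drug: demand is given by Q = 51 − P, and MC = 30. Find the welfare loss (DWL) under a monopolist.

DWL = 55.125

Inverting demand: P = 51 − Q.
Perfect competition: P = MC = 30, so 51 − Q = 30 and Q = 21.
Monopoly sets MR = MC: 51 − 2Q = 30 ⇒ Q = 10.5, P = 51 − 10.5 = 40.5.
DWL is the triangle between Q = 10.5 and Q = 21: ½·(21 − 10.5)·(40.5 − 30) = 55.125.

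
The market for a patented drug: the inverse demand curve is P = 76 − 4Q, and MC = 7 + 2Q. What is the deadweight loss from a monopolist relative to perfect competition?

DWL = 63.48

Under competition P = MC: 76 − 4Q = 7 + 2Q ⇒ Q = 11.5, P = 30.
Monopoly sets MR = MC: 76 − 8Q = 7 + 2Q ⇒ Q = 6.9, P = 76 − 4·6.9 = 48.4.
CS = ½·(76 − 30)·11.5 = 264.5; PS = (30·11.5 − 7·11.5 − ½·2·11.5²) = 132.25; TS = 396.75.
CS = ½·(76 − 48.4)·6.9 = 95.22; PS = (48.4·6.9 − 7·6.9 − ½·2·6.9²) = 238.05; TS = 333.27.
DWL = 396.75 − 333.27 = 63.48.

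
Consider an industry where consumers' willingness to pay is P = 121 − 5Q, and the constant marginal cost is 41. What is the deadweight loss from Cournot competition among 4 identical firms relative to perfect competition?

DWL = 25.6

Perfect competition: P = MC = 41, so 121 − 5Q = 41 and Q = 16.
With 4 symmetric Cournot firms, each firm's FOC gives 121 − 25q = 41, so q = 3.2, Q = 4·3.2 = 12.8, and P = 57.
DWL is the triangle between Q = 12.8 and Q = 16: ½·(16 − 12.8)·(57 − 41) = 25.6.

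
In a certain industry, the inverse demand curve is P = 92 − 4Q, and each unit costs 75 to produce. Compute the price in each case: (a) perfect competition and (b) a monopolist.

Competitive firms price at marginal cost: P = 75, giving Q = 4.25.
A monopolist chooses Q where MR = MC. MR = 92 − 8Q; setting this equal to 75 gives Q = 2.125 and P = 83.5.

Competition: P = 75; Monopoly: P = 83.5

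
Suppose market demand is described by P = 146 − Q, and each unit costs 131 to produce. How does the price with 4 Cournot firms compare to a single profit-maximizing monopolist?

Cournot with 4 identical firms: the symmetric best-response condition is 146 − 5q = 131. Each firm produces q = 3, total output Q = 12, price P = 134.
The monopolist equates marginal revenue to marginal cost: 146 − 2Q = 131, so Q = 7.5. From demand, P = 138.5.

Cournot: P = 134; Monopoly: P = 138.5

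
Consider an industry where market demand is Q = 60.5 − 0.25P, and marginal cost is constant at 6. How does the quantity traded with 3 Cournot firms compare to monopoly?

Cournot: Q = 44.25; Monopoly: Q = 29.5

Inverting demand: P = 242 − 4Q.
Cournot with 3 identical firms: the symmetric best-response condition is 242 − 16q = 6. Each firm produces q = 14.75, total output Q = 44.25, price P = 65.
A monopolist chooses Q where MR = MC. MR = 242 − 8Q; setting this equal to 6 gives Q = 29.5 and P = 124.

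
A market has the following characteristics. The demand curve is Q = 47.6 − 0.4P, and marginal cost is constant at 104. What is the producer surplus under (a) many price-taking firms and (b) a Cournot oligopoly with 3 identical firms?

Competition: PS = 0; Cournot: PS = 16.875

Inverting demand: P = 119 − 2.5Q.
Competitive firms price at marginal cost: P = 104, giving Q = 6.
PS = (104 − 104)·6 = 0.
In a 3-firm Cournot equilibrium, symmetry and the first-order condition give q = (119 − 104)/(10) = 1.5. So Q = 4.5 and P = 107.75.
PS = (107.75 − 104)·4.5 = 16.875.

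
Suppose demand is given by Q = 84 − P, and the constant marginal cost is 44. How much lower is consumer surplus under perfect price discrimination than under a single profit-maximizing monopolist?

Inverting demand: P = 84 − Q.
Monopoly sets MR = MC: 84 − 2Q = 44 ⇒ Q = 20, P = 84 − 20 = 64.
CS = ½·(84 − 64)·20 = 200.
With perfect price discrimination, output is the efficient level Q = 40 (where demand meets MC), but every buyer pays their willingness to pay: CS = 0 and PS = total surplus.
CS = 0.
Change in consumer surplus: 0 − 200 = −200.

CS falls by 200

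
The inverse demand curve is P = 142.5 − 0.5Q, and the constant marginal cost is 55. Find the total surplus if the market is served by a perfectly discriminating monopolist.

TS = 7656.25

A perfectly discriminating monopolist sells every unit with P(Q) ≥ MC(Q), so output equals the competitive quantity Q = 175. Each buyer pays their reservation price, so CS = 0 and the firm captures all surplus.
TS = 7656.25 (equal to competitive TS).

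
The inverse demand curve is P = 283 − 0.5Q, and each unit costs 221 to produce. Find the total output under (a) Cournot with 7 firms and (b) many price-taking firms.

In a 7-firm Cournot equilibrium, symmetry and the first-order condition give q = (283 − 221)/(4) = 15.5. So Q = 108.5 and P = 228.75.
Competitive firms price at marginal cost: P = 221, giving Q = 124.

Cournot: Q = 108.5; Competition: Q = 124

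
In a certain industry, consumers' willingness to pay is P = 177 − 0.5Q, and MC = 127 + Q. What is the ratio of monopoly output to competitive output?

Q_m/Q_c = 0.75

A monopolist chooses Q where MR = MC. MR = 177 − Q; setting this equal to 127 + Q gives Q = 25 and P = 164.5.
Competitive equilibrium sets price equal to marginal cost: 177 − 0.5Q = 127 + Q, so Q = 100/3 and P = 481/3.
Ratio Q_m/Q_c = 25/(100/3) = 0.75.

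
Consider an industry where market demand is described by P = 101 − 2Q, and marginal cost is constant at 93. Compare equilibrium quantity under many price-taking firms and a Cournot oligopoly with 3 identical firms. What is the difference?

Equilibrium quantity falls by 1

Competitive firms price at marginal cost: P = 93, giving Q = 4.
With 3 symmetric Cournot firms, each firm's FOC gives 101 − 8q = 93, so q = 1, Q = 3·1 = 3, and P = 95.
Change in equilibrium quantity: 3 − 4 = −1.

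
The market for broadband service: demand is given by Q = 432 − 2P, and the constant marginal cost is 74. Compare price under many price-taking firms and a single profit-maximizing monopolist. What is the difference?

Price rises by 71

Inverting demand: P = 216 − 0.5Q.
Under competition P = MC = 74, so Q = (216 − 74)/0.5 = 284.
A monopolist chooses Q where MR = MC. MR = 216 − Q; setting this equal to 74 gives Q = 142 and P = 145.
Change in price: 145 − 74 = 71.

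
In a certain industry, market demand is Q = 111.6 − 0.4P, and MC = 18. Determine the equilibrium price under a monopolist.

Inverting demand: P = 279 − 2.5Q.
The monopolist equates marginal revenue to marginal cost: 279 − 5Q = 18, so Q = 52.2. From demand, P = 148.5.

P = 148.5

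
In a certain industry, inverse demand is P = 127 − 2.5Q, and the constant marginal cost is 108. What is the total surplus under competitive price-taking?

TS = 72.2

Under competition P = MC = 108, so Q = (127 − 108)/2.5 = 7.6.
CS = ½·(127 − 108)·7.6 = 72.2; PS = (108 − 108)·7.6 = 0; TS = 72.2.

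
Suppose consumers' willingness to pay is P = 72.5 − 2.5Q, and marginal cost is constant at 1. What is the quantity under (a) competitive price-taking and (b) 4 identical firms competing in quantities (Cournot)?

Competition: Q = 28.6; Cournot: Q = 22.88

Under competition P = MC = 1, so Q = (72.5 − 1)/2.5 = 28.6.
Cournot with 4 identical firms: the symmetric best-response condition is 72.5 − 12.5q = 1. Each firm produces q = 5.72, total output Q = 22.88, price P = 15.3.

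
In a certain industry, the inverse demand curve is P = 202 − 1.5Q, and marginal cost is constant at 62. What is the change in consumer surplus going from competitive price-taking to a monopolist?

Consumer surplus falls by 4900

Under competition P = MC = 62, so Q = (202 − 62)/1.5 = 280/3.
CS = ½·(202 − 62)·280/3 = 19600/3.
A monopolist chooses Q where MR = MC. MR = 202 − 3Q; setting this equal to 62 gives Q = 140/3 and P = 132.
CS = ½·(202 − 132)·140/3 = 4900/3.
Change in consumer surplus: 4900/3 − 19600/3 = −4900.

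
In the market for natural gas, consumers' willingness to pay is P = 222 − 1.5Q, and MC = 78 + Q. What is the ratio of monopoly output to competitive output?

Monopoly sets MR = MC: 222 − 3Q = 78 + Q ⇒ Q = 36, P = 222 − 1.5·36 = 168.
Under competition P = MC: 222 − 1.5Q = 78 + Q ⇒ Q = 57.6, P = 135.6.
Ratio Q_m/Q_c = 36/57.6 = 0.625.

Q_m/Q_c = 0.625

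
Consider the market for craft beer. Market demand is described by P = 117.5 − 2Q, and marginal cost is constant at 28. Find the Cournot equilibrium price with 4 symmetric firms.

P = 45.9

Cournot with 4 identical firms: the symmetric best-response condition is 117.5 − 10q = 28. Each firm produces q = 8.95, total output Q = 35.8, price P = 45.9.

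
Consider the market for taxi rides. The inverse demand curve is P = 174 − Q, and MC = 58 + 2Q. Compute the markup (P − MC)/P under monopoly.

A monopolist chooses Q where MR = MC. MR = 174 − 2Q; setting this equal to 58 + 2Q gives Q = 29 and P = 145.
Lerner index = (P − MC)/P = (145 − 116)/145 = 0.2.

Lerner index = 0.2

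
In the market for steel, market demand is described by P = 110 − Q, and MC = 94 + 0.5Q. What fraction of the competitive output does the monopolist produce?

Monopoly sets MR = MC: 110 − 2Q = 94 + 0.5Q ⇒ Q = 6.4, P = 110 − 6.4 = 103.6.
Competitive equilibrium sets price equal to marginal cost: 110 − Q = 94 + 0.5Q, so Q = 32/3 and P = 298/3.
Ratio Q_m/Q_c = 6.4/(32/3) = 0.6.

Q_m/Q_c = 0.6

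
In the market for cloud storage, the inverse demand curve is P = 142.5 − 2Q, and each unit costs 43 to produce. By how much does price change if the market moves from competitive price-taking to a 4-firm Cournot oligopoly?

Under competition P = MC = 43, so Q = (142.5 − 43)/2 = 49.75.
With 4 symmetric Cournot firms, each firm's FOC gives 142.5 − 10q = 43, so q = 9.95, Q = 4·9.95 = 39.8, and P = 62.9.
Change in price: 62.9 − 43 = 19.9.

Price rises by 19.9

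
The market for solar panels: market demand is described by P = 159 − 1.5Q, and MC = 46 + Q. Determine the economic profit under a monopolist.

Profit = 1596.125

The monopolist equates marginal revenue to marginal cost: 159 − 3Q = 46 + Q, so Q = 28.25. From demand, P = 116.625.
Profit = 116.625·28.25 − (46·28.25 + ½·1·28.25²) = 1596.125.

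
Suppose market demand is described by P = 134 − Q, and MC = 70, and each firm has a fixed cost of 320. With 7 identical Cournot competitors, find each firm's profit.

π_i = −256

With 7 symmetric Cournot firms, each firm's FOC gives 134 − 8q = 70, so q = 8, Q = 7·8 = 56, and P = 78.
Each firm's profit = (78 − 70)·8 − 320 = −256.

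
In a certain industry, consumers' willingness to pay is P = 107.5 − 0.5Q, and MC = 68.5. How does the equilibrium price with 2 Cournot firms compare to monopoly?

Cournot: P = 81.5; Monopoly: P = 88

With 2 symmetric Cournot firms, each firm's FOC gives 107.5 − 1.5q = 68.5, so q = 26, Q = 2·26 = 52, and P = 81.5.
The monopolist equates marginal revenue to marginal cost: 107.5 − Q = 68.5, so Q = 39. From demand, P = 88.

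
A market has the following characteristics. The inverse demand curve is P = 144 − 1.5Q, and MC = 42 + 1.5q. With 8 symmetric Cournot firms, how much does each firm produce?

With 8 symmetric Cournot firms, each firm's FOC gives 144 − 13.5q = 42 + 1.5q, so q = 6.8, Q = 8·6.8 = 54.4, and P = 62.4.

q_i = 6.8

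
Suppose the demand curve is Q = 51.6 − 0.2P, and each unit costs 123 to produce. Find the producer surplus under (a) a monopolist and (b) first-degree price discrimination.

Inverting demand: P = 258 − 5Q.
The monopolist equates marginal revenue to marginal cost: 258 − 10Q = 123, so Q = 13.5. From demand, P = 190.5.
PS = (190.5 − 123)·13.5 = 911.25.
Under first-degree price discrimination the firm charges each unit its demand price and produces up to where P = MC, i.e. Q = 27. Consumer surplus is zero; producer surplus equals total surplus.
PS = ½·(258 − 123)·27 = 1822.5.

Monopoly: PS = 911.25; Perfect PD: PS = 1822.5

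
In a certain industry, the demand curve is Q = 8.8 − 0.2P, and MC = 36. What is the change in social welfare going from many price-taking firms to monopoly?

Inverting demand: P = 44 − 5Q.
Perfect competition: P = MC = 36, so 44 − 5Q = 36 and Q = 1.6.
CS = ½·(44 − 36)·1.6 = 6.4; PS = (36 − 36)·1.6 = 0; TS = 6.4.
A monopolist chooses Q where MR = MC. MR = 44 − 10Q; setting this equal to 36 gives Q = 0.8 and P = 40.
CS = ½·(44 − 40)·0.8 = 1.6; PS = (40 − 36)·0.8 = 3.2; TS = 4.8.
Change in social welfare: 4.8 − 6.4 = −1.6.

TS falls by 1.6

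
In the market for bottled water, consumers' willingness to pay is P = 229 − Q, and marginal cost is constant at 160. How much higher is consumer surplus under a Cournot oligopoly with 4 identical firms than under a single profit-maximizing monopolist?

CS rises by 928.395

Monopoly sets MR = MC: 229 − 2Q = 160 ⇒ Q = 34.5, P = 229 − 34.5 = 194.5.
CS = ½·(229 − 194.5)·34.5 = 595.125.
In a 4-firm Cournot equilibrium, symmetry and the first-order condition give q = (229 − 160)/(5) = 13.8. So Q = 55.2 and P = 173.8.
CS = ½·(229 − 173.8)·55.2 = 1523.52.
Change in consumer surplus: 1523.52 − 595.125 = 928.395.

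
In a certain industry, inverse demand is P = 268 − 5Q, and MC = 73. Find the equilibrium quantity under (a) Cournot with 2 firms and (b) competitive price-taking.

Cournot with 2 identical firms: the symmetric best-response condition is 268 − 15q = 73. Each firm produces q = 13, total output Q = 26, price P = 138.
Under competition P = MC = 73, so Q = (268 − 73)/5 = 39.

Cournot: Q = 26; Competition: Q = 39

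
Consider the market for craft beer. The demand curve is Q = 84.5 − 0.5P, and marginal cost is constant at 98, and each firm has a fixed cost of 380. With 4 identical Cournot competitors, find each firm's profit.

Inverting demand: P = 169 − 2Q.
With 4 symmetric Cournot firms, each firm's FOC gives 169 − 10q = 98, so q = 7.1, Q = 4·7.1 = 28.4, and P = 112.2.
Each firm's profit = (112.2 − 98)·7.1 − 380 = −279.18.

π_i = −279.18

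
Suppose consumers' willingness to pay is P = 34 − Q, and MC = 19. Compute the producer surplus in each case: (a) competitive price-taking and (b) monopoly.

Competitive firms price at marginal cost: P = 19, giving Q = 15.
PS = (19 − 19)·15 = 0.
The monopolist equates marginal revenue to marginal cost: 34 − 2Q = 19, so Q = 7.5. From demand, P = 26.5.
PS = (26.5 − 19)·7.5 = 56.25.

Competition: PS = 0; Monopoly: PS = 56.25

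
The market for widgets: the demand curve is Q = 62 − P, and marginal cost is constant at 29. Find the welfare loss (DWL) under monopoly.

DWL = 136.125

Inverting demand: P = 62 − Q.
Competitive firms price at marginal cost: P = 29, giving Q = 33.
The monopolist equates marginal revenue to marginal cost: 62 − 2Q = 29, so Q = 16.5. From demand, P = 45.5.
DWL is the triangle between Q = 16.5 and Q = 33: ½·(33 − 16.5)·(45.5 − 29) = 136.125.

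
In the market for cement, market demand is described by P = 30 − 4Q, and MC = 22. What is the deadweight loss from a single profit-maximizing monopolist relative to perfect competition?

DWL = 2

Perfect competition: P = MC = 22, so 30 − 4Q = 22 and Q = 2.
A monopolist chooses Q where MR = MC. MR = 30 − 8Q; setting this equal to 22 gives Q = 1 and P = 26.
DWL is the triangle between Q = 1 and Q = 2: ½·(2 − 1)·(26 − 22) = 2.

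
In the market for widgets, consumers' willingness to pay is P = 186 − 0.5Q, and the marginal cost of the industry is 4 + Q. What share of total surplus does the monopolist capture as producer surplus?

PS/TS = 0.8

A monopolist chooses Q where MR = MC. MR = 186 − Q; setting this equal to 4 + Q gives Q = 91 and P = 140.5.
CS = ½·(186 − 140.5)·91 = 2070.25.
PS = P·Q − VC(Q) = 140.5·91 − (4·91 + ½·1·91²) = 8281.
Share captured = PS/TS = 8281/10351.25 = 0.8.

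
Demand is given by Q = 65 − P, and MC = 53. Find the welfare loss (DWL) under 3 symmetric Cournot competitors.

DWL = 4.5

Inverting demand: P = 65 − Q.
Perfect competition: P = MC = 53, so 65 − Q = 53 and Q = 12.
In a 3-firm Cournot equilibrium, symmetry and the first-order condition give q = (65 − 53)/(4) = 3. So Q = 9 and P = 56.
DWL is the triangle between Q = 9 and Q = 12: ½·(12 − 9)·(56 − 53) = 4.5.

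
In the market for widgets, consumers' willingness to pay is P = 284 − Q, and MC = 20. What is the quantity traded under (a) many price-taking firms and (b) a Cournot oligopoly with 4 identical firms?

Competitive firms price at marginal cost: P = 20, giving Q = 264.
With 4 symmetric Cournot firms, each firm's FOC gives 284 − 5q = 20, so q = 52.8, Q = 4·52.8 = 211.2, and P = 72.8.

Competition: Q = 264; Cournot: Q = 211.2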